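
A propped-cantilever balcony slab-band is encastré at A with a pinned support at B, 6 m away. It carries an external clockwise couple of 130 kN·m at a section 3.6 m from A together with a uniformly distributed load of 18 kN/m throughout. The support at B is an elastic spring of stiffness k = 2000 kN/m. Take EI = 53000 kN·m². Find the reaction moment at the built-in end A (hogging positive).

Choose R_B as the redundant. The primary structure is the cantilever fixed at A.
Deflection at B on the released cantilever, summing each load's contribution:
  clockwise couple 130 at a = 3.6: M₀a(2L − a)/(2EI) = 1966/EI
  UDL 18: wL⁴/(8EI) = 2916/EI
  δ_0 = 4882/EI
Flexibility coefficient — unit upward force at B: δ_{BB} = L³/(3EI) = 72/EI.
With EI = 53000 kN·m²: δ_0 = 0.092106 m and δ_{BB} = 0.001358 m/kN.
Compatibility — the spring shortens by R_B/k under the reaction it provides: δ_0 − R_B·δ_{BB} = R_B/k. With 1/k = 0.0005 m/kN, R_B = δ_0 / (δ_{BB} + 1/k) = 0.092106 / (0.001358 + 0.0005) = 49.56 kN.
Moment equilibrium about A: M_A = Σ(load moments about A) − R_B·L = 454 − 49.56×6 = 156.6 kN·m.

M_A = 156.6 kN·m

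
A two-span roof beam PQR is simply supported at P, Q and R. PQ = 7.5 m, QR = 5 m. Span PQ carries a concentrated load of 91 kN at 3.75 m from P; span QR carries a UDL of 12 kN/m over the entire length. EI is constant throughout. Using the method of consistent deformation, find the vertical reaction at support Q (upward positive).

Release continuity at Q by inserting a hinge; the redundant is the internal moment M_Q. The primary structure is two simply-supported spans PQ and QR.
Rotations at Q on the released spans (each span's end-slope, ×1/EI):
  span PQ: point load 91 at a = 3.75: Pab(L + a)/(6LEI) = 319.9/EI
  span QR: UDL 12: wL³/(24EI) = 62.5/EI
  relative rotation θ_0 = (319.9 + 62.5)/EI = 382.4/EI
A unit hogging moment at Q produces rotation L₁/(3EI) + L₂/(3EI) = 4.167/EI.
Compatibility: M_Q·(L₁+L₂)/(3EI) = θ_0, giving M_Q = 91.78 kN·m (hogging).
Span PQ, ΣM about P with M_Q applied at Q: R_Q^{PQ}·7.5 = 341.2 + 91.78, so R_Q^{PQ} = 57.74 kN and R_P = 91 − 57.74 = 33.26 kN.
Span QR, ΣM about R: R_Q^{QR}·5 = 150 + 91.78, so R_Q^{QR} = 48.36 kN and R_R = 60 − 48.36 = 11.64 kN.
R_Q = 57.74 + 48.36 = 106.1 kN.

R_Q = 106.1 kN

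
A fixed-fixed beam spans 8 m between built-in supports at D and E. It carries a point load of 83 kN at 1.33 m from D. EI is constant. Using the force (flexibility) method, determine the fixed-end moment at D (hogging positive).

M_D = 76.74 kN·m

Take the two fixed-end moments M_D, M_E as redundants; the released structure is the simple span DE.
Simple-span end rotations at D and E under the given loads:
  at D: point load 83 at a = 1.33: Pab(L + b)/(6LEI) = 225/EI
  at E: point load 83 at a = 1.33: Pab(L + a)/(6LEI) = 143.1/EI
  θ_D0 = 225/EI,  θ_E0 = 143.1/EI
Flexibility coefficients: a unit moment at one end gives L/(3EI) there and L/(6EI) at the far end, so f₁₁ = f₂₂ = 2.667/EI and f₁₂ = f₂₁ = 1.333/EI.
Compatibility — zero rotation at each built-in end:
  2.667 M_D + 1.333 M_E = 225
  1.333 M_D + 2.667 M_E = 143.1
Solving the pair gives M_D = 76.74 kN·m and M_E = 15.3 kN·m (hogging).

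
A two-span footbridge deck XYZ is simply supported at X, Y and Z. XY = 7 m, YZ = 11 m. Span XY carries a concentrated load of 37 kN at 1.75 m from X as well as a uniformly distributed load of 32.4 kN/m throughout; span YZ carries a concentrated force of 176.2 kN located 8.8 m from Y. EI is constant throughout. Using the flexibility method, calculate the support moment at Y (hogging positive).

M_Y = 202.7 kN·m

Take M_Y as the redundant. Released structure: two simple spans XY and YZ with a hinge at Y.
Discontinuity in slope at Y on the released structure — sum the simple-span end rotations:
  span XY: point load 37 at a = 1.75: Pab(L + a)/(6LEI) = 70.82/EI
  span XY: UDL 32.4: wL³/(24EI) = 463.1/EI
  span YZ: point load 176.2 at a = 8.8: Pab(L + b)/(6LEI) = 682.2/EI
  relative rotation θ_0 = (533.9 + 682.2)/EI = 1216/EI
A unit hogging moment at Y produces rotation L₁/(3EI) + L₂/(3EI) = 6/EI.
Compatibility: M_Y·(L₁+L₂)/(3EI) = θ_0, giving M_Y = 202.7 kN·m (hogging).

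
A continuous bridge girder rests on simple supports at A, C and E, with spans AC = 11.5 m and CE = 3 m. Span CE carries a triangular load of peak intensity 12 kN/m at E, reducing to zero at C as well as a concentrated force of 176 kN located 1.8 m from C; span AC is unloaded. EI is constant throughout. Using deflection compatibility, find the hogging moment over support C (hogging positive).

Insert a hinge at C; M_C is the redundant, and each span becomes simply supported.
Rotations at C on the released spans (each span's end-slope, ×1/EI):
  span CE: triangular load, peak 12: 7w₀L³/(360EI) = 6.3/EI
  span CE: point load 176 at a = 1.8: Pab(L + b)/(6LEI) = 88.7/EI
  relative rotation θ_0 = (0 + 95)/EI = 95/EI
A unit hogging moment at C produces rotation L₁/(3EI) + L₂/(3EI) = 4.833/EI.
Compatibility: M_C·(L₁+L₂)/(3EI) = θ_0, giving M_C = 19.66 kN·m (hogging).

M_C = 19.66 kN·m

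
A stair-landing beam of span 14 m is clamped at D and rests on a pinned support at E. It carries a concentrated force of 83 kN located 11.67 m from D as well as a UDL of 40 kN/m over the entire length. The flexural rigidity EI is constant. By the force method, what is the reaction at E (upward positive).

R_E = 272.5 kN

Release the roller at E. Primary structure: cantilever fixed at D.
Deflection at E on the released cantilever, summing each load's contribution:
  point load 83 at a = 11.67: Pa²(3L − a)/(6EI) = 57140/EI
  UDL 40: wL⁴/(8EI) = 192080/EI
  δ_0 = 249220/EI
Flexibility coefficient — unit upward force at E: δ_{EE} = L³/(3EI) = 914.7/EI.
The prop prevents deflection at E: R_E = δ_0/δ_{EE} = 249220/914.7 = 272.5 kN.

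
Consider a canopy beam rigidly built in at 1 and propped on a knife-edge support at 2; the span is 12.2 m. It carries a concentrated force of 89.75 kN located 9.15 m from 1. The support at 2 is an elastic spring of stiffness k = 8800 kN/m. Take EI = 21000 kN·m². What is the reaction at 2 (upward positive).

R_2 = 56.57 kN

Remove the prop at 2; the released (primary) structure is a cantilever built in at 1.
Primary-structure tip deflection at 2 by superposition:
  point load 89.75 at a = 9.15: Pa²(3L − a)/(6EI) = 34377/EI
Flexibility coefficient — unit upward force at 2: δ_{22} = L³/(3EI) = 605.3/EI.
With EI = 21000 kN·m²: δ_0 = 1.637 m and δ_{22} = 0.028823 m/kN.
Compatibility — the spring shortens by R_2/k under the reaction it provides: δ_0 − R_2·δ_{22} = R_2/k. With 1/k = 0.000114 m/kN, R_2 = δ_0 / (δ_{22} + 1/k) = 1.637 / (0.028823 + 0.000114) = 56.57 kN.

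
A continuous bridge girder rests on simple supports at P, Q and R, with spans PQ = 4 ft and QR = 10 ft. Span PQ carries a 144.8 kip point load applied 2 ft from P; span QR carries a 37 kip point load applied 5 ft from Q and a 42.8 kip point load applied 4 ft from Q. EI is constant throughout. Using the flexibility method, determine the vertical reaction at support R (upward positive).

R_R = 21.69 kip

Release continuity at Q by inserting a hinge; the redundant is the internal moment M_Q. The primary structure is two simply-supported spans PQ and QR.
End slopes at the hinge Q, treating each span as simply supported:
  span PQ: point load 144.8 at a = 2: Pab(L + a)/(6LEI) = 144.8/EI
  span QR: point load 37 at a = 5: Pab(L + b)/(6LEI) = 231.2/EI
  span QR: point load 42.8 at a = 4: Pab(L + b)/(6LEI) = 273.9/EI
  relative rotation θ_0 = (144.8 + 505.2)/EI = 650/EI
A unit hogging moment at Q produces rotation L₁/(3EI) + L₂/(3EI) = 4.667/EI.
Slope continuity at Q: θ_0 = M_Q·4.667/EI, so M_Q = 650/4.667 = 139.3 kip·ft (hogging).
Span QR, ΣM about R: R_Q^{QR}·10 = 441.8 + 139.3, so R_Q^{QR} = 58.11 kip and R_R = 79.8 − 58.11 = 21.69 kip.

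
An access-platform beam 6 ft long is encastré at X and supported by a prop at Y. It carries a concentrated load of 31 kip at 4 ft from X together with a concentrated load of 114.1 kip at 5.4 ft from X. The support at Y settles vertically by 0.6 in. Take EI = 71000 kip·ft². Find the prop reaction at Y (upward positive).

R_Y = 63.81 kip

Release the roller at Y. Primary structure: cantilever fixed at X.
Deflection at Y on the released cantilever, summing each load's contribution:
  point load 31 at a = 4: Pa²(3L − a)/(6EI) = 1157/EI
  point load 114.1 at a = 5.4: Pa²(3L − a)/(6EI) = 6987/EI
  δ_0 = 8144/EI
Tip deflection under a unit load at Y: L³/(3EI) = 72/EI.
With EI = 71000 kip·ft²: δ_0 = 0.11471 ft and δ_{YY} = 0.001014 ft/kip.
Compatibility — the beam at Y must follow the support down by 0.05 ft: δ_0 − R_Y·δ_{YY} = 0.05, so R_Y = (0.11471 − 0.05)/0.001014 = 63.81 kip.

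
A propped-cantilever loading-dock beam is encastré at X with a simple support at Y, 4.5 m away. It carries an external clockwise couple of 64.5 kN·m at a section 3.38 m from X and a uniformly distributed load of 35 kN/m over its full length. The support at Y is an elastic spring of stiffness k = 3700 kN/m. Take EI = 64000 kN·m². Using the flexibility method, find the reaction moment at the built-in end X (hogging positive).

Release the roller at Y. Primary structure: cantilever fixed at X.
Deflection at Y on the released cantilever, summing each load's contribution:
  clockwise couple 64.5 at a = 3.38: M₀a(2L − a)/(2EI) = 612.6/EI
  UDL 35: wL⁴/(8EI) = 1794/EI
  δ_0 = 2407/EI
Flexibility coefficient — unit upward force at Y: δ_{YY} = L³/(3EI) = 30.38/EI.
With EI = 64000 kN·m²: δ_0 = 0.037604 m and δ_{YY} = 0.000475 m/kN.
Compatibility — the spring shortens by R_Y/k under the reaction it provides: δ_0 − R_Y·δ_{YY} = R_Y/k. With 1/k = 0.00027 m/kN, R_Y = δ_0 / (δ_{YY} + 1/k) = 0.037604 / (0.000475 + 0.00027) = 50.48 kN.
Moment equilibrium about X: M_X = Σ(load moments about X) − R_Y·L = 418.9 − 50.48×4.5 = 191.7 kN·m.

M_X = 191.7 kN·m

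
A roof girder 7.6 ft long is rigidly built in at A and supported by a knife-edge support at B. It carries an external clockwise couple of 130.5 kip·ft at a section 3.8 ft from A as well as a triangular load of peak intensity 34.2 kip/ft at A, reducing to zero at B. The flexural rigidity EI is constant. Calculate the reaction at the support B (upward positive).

Choose R_B as the redundant. The primary structure is the cantilever fixed at A.
Free-end deflection of the primary structure under the applied loading (downward +):
  clockwise couple 130.5 at a = 3.8: M₀a(2L − a)/(2EI) = 2827/EI
  triangular load, peak 34.2 at the fixed end: w₀L⁴/(30EI) = 3803/EI
  δ_0 = 6630/EI
Flexibility coefficient — unit upward force at B: δ_{BB} = L³/(3EI) = 146.3/EI.
Compatibility at B: δ_0 − R_B·δ_{BB} = 0, so R_B = 6630/146.3 = 45.31 kip.

R_B = 45.31 kip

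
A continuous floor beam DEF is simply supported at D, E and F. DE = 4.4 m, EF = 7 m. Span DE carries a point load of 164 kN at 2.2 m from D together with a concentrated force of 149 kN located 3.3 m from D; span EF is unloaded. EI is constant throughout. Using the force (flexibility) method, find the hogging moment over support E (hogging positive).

M_E = 93.74 kN·m

Release continuity at E by inserting a hinge; the redundant is the internal moment M_E. The primary structure is two simply-supported spans DE and EF.
End slopes at the hinge E, treating each span as simply supported:
  span DE: point load 164 at a = 2.2: Pab(L + a)/(6LEI) = 198.4/EI
  span DE: point load 149 at a = 3.3: Pab(L + a)/(6LEI) = 157.8/EI
  relative rotation θ_0 = (356.2 + 0)/EI = 356.2/EI
A unit hogging moment at E produces rotation L₁/(3EI) + L₂/(3EI) = 3.8/EI.
Compatibility: M_E·(L₁+L₂)/(3EI) = θ_0, giving M_E = 93.74 kN·m (hogging).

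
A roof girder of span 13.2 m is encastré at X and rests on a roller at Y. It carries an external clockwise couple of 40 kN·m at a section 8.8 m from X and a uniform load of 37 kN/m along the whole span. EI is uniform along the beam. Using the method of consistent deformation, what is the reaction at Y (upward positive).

Remove the prop at Y; the released (primary) structure is a cantilever built in at X.
Free-end deflection of the primary structure under the applied loading (downward +):
  clockwise couple 40 at a = 8.8: M₀a(2L − a)/(2EI) = 3098/EI
  UDL 37: wL⁴/(8EI) = 140413/EI
  δ_0 = 143511/EI
Flexibility coefficient — unit upward force at Y: δ_{YY} = L³/(3EI) = 766.7/EI.
Compatibility at Y: δ_0 − R_Y·δ_{YY} = 0, so R_Y = 143511/766.7 = 187.2 kN.

R_Y = 187.2 kN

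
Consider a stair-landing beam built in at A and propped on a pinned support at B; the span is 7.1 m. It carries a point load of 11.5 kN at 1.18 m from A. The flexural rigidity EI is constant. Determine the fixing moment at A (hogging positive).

Release the roller at B. Primary structure: cantilever fixed at A.
Downward deflection at the released point B due to the loads:
  point load 11.5 at a = 1.18: Pa²(3L − a)/(6EI) = 53.7/EI
Tip deflection under a unit load at B: L³/(3EI) = 119.3/EI.
Compatibility at B: δ_0 − R_B·δ_{BB} = 0, so R_B = 53.7/119.3 = 0.4501 kN.
Moment equilibrium about A: M_A = Σ(load moments about A) − R_B·L = 13.57 − 0.4501×7.1 = 10.37 kN·m.

M_A = 10.37 kN·m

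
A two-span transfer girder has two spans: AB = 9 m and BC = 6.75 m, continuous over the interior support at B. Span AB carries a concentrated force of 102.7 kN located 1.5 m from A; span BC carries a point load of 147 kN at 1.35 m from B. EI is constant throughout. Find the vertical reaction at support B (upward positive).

R_B = 161.7 kN

Take M_B as the redundant. Released structure: two simple spans AB and BC with a hinge at B.
End slopes at the hinge B, treating each span as simply supported:
  span AB: point load 102.7 at a = 1.5: Pab(L + a)/(6LEI) = 224.7/EI
  span BC: point load 147 at a = 1.35: Pab(L + b)/(6LEI) = 321.5/EI
  relative rotation θ_0 = (224.7 + 321.5)/EI = 546.1/EI
A unit hogging moment at B produces rotation L₁/(3EI) + L₂/(3EI) = 5.25/EI.
Slope continuity at B: θ_0 = M_B·5.25/EI, so M_B = 546.1/5.25 = 104 kN·m (hogging).
Span AB, ΣM about A with M_B applied at B: R_B^{AB}·9 = 154.1 + 104, so R_B^{AB} = 28.68 kN and R_A = 102.7 − 28.68 = 74.02 kN.
Span BC, ΣM about C: R_B^{BC}·6.75 = 793.8 + 104, so R_B^{BC} = 133 kN and R_C = 147 − 133 = 13.99 kN.
R_B = 28.68 + 133 = 161.7 kN.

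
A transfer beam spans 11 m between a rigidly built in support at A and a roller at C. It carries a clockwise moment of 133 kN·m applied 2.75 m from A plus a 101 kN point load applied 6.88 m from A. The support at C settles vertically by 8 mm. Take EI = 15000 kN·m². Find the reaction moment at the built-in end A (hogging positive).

M_A = 227.6 kN·m

Take the reaction at C as the redundant and release it; the primary structure is a cantilever fixed at A.
Downward deflection at the released point C due to the loads:
  clockwise couple 133 at a = 2.75: M₀a(2L − a)/(2EI) = 3520/EI
  point load 101 at a = 6.88: Pa²(3L − a)/(6EI) = 20812/EI
  δ_0 = 24333/EI
Tip deflection under a unit load at C: L³/(3EI) = 443.7/EI.
With EI = 15000 kN·m²: δ_0 = 1.6222 m and δ_{CC} = 0.029578 m/kN.
Compatibility — the beam at C must follow the support down by 0.008 m: δ_0 − R_C·δ_{CC} = 0.008, so R_C = (1.6222 − 0.008)/0.029578 = 54.57 kN.
Moment equilibrium about A: M_A = Σ(load moments about A) − R_C·L = 827.9 − 54.57×11 = 227.6 kN·m.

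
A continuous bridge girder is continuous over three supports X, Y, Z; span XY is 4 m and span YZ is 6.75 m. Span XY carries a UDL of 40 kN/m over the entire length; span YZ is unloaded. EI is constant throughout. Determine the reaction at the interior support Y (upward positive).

Insert a hinge at Y; M_Y is the redundant, and each span becomes simply supported.
Discontinuity in slope at Y on the released structure — sum the simple-span end rotations:
  span XY: UDL 40: wL³/(24EI) = 106.7/EI
  relative rotation θ_0 = (106.7 + 0)/EI = 106.7/EI
A unit hogging moment at Y produces rotation L₁/(3EI) + L₂/(3EI) = 3.583/EI.
Slope continuity at Y: θ_0 = M_Y·3.583/EI, so M_Y = 106.7/3.583 = 29.77 kN·m (hogging).
Span XY, ΣM about X with M_Y applied at Y: R_Y^{XY}·4 = 320 + 29.77, so R_Y^{XY} = 87.44 kN and R_X = 160 − 87.44 = 72.56 kN.
Span YZ, ΣM about Z: R_Y^{YZ}·6.75 = 0 + 29.77, so R_Y^{YZ} = 4.41 kN and R_Z = 0 − 4.41 = -4.41 kN.
R_Y = 87.44 + 4.41 = 91.85 kN.

R_Y = 91.85 kN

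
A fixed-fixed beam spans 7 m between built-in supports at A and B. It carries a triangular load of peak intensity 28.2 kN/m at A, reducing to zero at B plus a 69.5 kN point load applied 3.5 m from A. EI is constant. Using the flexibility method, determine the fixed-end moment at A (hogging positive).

M_A = 129.9 kN·m

Release both end moments; the primary structure is a simply-supported span AB with redundants M_A and M_B.
On the primary (simply-supported) span, the end slopes from the loading are:
  at A: triangular load, peak 28.2: w₀L³/(45EI) = 214.9/EI
  at B: triangular load, peak 28.2: 7w₀L³/(360EI) = 188.1/EI
  at A: point load 69.5 at a = 3.5: Pab(L + b)/(6LEI) = 212.8/EI
  at B: point load 69.5 at a = 3.5: Pab(L + a)/(6LEI) = 212.8/EI
  θ_A0 = 427.8/EI,  θ_B0 = 400.9/EI
Flexibility coefficients: a unit moment at one end gives L/(3EI) there and L/(6EI) at the far end, so f₁₁ = f₂₂ = 2.333/EI and f₁₂ = f₂₁ = 1.167/EI.
Compatibility — zero rotation at each built-in end:
  2.333 M_A + 1.167 M_B = 427.8
  1.167 M_A + 2.333 M_B = 400.9
Solving the pair gives M_A = 129.9 kN·m and M_B = 106.9 kN·m (hogging).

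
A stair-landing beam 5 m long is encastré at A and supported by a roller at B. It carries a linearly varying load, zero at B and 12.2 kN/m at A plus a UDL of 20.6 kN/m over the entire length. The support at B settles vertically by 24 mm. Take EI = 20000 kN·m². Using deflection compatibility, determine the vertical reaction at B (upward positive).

Release the roller at B. Primary structure: cantilever fixed at A.
Free-end deflection of the primary structure under the applied loading (downward +):
  triangular load, peak 12.2 at the fixed end: w₀L⁴/(30EI) = 254.2/EI
  UDL 20.6: wL⁴/(8EI) = 1609/EI
  δ_0 = 1864/EI
Flexibility coefficient — unit upward force at B: δ_{BB} = L³/(3EI) = 41.67/EI.
With EI = 20000 kN·m²: δ_0 = 0.093177 m and δ_{BB} = 0.002083 m/kN.
Compatibility — the beam at B must follow the support down by 0.024 m: δ_0 − R_B·δ_{BB} = 0.024, so R_B = (0.093177 − 0.024)/0.002083 = 33.2 kN.

R_B = 33.2 kN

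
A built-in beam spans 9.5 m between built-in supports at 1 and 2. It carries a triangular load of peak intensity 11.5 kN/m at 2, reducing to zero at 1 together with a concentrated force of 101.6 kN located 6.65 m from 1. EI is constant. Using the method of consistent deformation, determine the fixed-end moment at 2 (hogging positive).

Take the two fixed-end moments M_1, M_2 as redundants; the released structure is the simple span 12.
Simple-span end rotations at 1 and 2 under the given loads:
  at 1: triangular load, peak 11.5: 7w₀L³/(360EI) = 191.7/EI
  at 2: triangular load, peak 11.5: w₀L³/(45EI) = 219.1/EI
  at 1: point load 101.6 at a = 6.65: Pab(L + b)/(6LEI) = 417.2/EI
  at 2: point load 101.6 at a = 6.65: Pab(L + a)/(6LEI) = 545.6/EI
  θ_10 = 608.9/EI,  θ_20 = 764.7/EI
Flexibility coefficients: a unit moment at one end gives L/(3EI) there and L/(6EI) at the far end, so f₁₁ = f₂₂ = 3.167/EI and f₁₂ = f₂₁ = 1.583/EI.
Compatibility — zero rotation at each built-in end:
  3.167 M_1 + 1.583 M_2 = 608.9
  1.583 M_1 + 3.167 M_2 = 764.7
Solving the pair gives M_1 = 95.4 kN·m and M_2 = 193.8 kN·m (hogging).

M_2 = 193.8 kN·m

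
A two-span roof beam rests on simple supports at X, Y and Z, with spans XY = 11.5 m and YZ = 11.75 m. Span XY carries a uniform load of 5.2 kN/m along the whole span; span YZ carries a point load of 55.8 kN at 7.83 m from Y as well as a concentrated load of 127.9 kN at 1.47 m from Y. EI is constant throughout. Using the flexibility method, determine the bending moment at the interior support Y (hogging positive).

M_Y = 169.6 kN·m

Release continuity at Y by inserting a hinge; the redundant is the internal moment M_Y. The primary structure is two simply-supported spans XY and YZ.
End slopes at the hinge Y, treating each span as simply supported:
  span XY: UDL 5.2: wL³/(24EI) = 329.5/EI
  span YZ: point load 55.8 at a = 7.83: Pab(L + b)/(6LEI) = 380.7/EI
  span YZ: point load 127.9 at a = 1.47: Pab(L + b)/(6LEI) = 604/EI
  relative rotation θ_0 = (329.5 + 984.6)/EI = 1314/EI
A unit hogging moment at Y produces rotation L₁/(3EI) + L₂/(3EI) = 7.75/EI.
Slope continuity at Y: θ_0 = M_Y·7.75/EI, so M_Y = 1314/7.75 = 169.6 kN·m (hogging).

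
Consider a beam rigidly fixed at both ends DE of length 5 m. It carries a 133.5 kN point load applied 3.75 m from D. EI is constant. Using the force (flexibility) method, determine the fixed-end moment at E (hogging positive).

M_E = 93.87 kN·m

Take the two fixed-end moments M_D, M_E as redundants; the released structure is the simple span DE.
On the primary (simply-supported) span, the end slopes from the loading are:
  at D: point load 133.5 at a = 3.75: Pab(L + b)/(6LEI) = 130.4/EI
  at E: point load 133.5 at a = 3.75: Pab(L + a)/(6LEI) = 182.5/EI
  θ_D0 = 130.4/EI,  θ_E0 = 182.5/EI
Flexibility coefficients: a unit moment at one end gives L/(3EI) there and L/(6EI) at the far end, so f₁₁ = f₂₂ = 1.667/EI and f₁₂ = f₂₁ = 0.8333/EI.
Compatibility — zero rotation at each built-in end:
  1.667 M_D + 0.8333 M_E = 130.4
  0.8333 M_D + 1.667 M_E = 182.5
Solving the pair gives M_D = 31.29 kN·m and M_E = 93.87 kN·m (hogging).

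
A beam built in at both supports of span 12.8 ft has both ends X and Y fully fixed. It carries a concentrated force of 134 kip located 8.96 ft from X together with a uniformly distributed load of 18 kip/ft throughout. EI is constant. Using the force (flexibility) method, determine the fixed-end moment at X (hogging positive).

M_X = 353.8 kip·ft

Release both end moments; the primary structure is a simply-supported span XY with redundants M_X and M_Y.
Simple-span end rotations at X and Y under the given loads:
  at X: point load 134 at a = 8.96: Pab(L + b)/(6LEI) = 998.9/EI
  at Y: point load 134 at a = 8.96: Pab(L + a)/(6LEI) = 1306/EI
  at X: UDL 18: wL³/(24EI) = 1573/EI
  at Y: UDL 18: wL³/(24EI) = 1573/EI
  θ_X0 = 2572/EI,  θ_Y0 = 2879/EI
Flexibility coefficients: a unit moment at one end gives L/(3EI) there and L/(6EI) at the far end, so f₁₁ = f₂₂ = 4.267/EI and f₁₂ = f₂₁ = 2.133/EI.
Compatibility — zero rotation at each built-in end:
  4.267 M_X + 2.133 M_Y = 2572
  2.133 M_X + 4.267 M_Y = 2879
Solving the pair gives M_X = 353.8 kip·ft and M_Y = 497.9 kip·ft (hogging).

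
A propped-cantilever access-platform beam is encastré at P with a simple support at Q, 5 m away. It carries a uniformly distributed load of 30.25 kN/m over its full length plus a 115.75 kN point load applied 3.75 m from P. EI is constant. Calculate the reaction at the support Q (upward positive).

R_Q = 130 kN

Remove the prop at Q; the released (primary) structure is a cantilever built in at P.
Free-end deflection of the primary structure under the applied loading (downward +):
  UDL 30.25: wL⁴/(8EI) = 2363/EI
  point load 115.75 at a = 3.75: Pa²(3L − a)/(6EI) = 3052/EI
  δ_0 = 5415/EI
Tip deflection under a unit load at Q: L³/(3EI) = 41.67/EI.
The prop prevents deflection at Q: R_Q = δ_0/δ_{QQ} = 5415/41.67 = 130 kN.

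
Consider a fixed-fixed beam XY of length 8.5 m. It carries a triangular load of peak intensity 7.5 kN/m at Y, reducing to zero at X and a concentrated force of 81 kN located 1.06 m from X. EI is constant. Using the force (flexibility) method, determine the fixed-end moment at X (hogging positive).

M_X = 83.84 kN·m

Release both end moments; the primary structure is a simply-supported span XY with redundants M_X and M_Y.
Simple-span end rotations at X and Y under the given loads:
  at X: triangular load, peak 7.5: 7w₀L³/(360EI) = 89.56/EI
  at Y: triangular load, peak 7.5: w₀L³/(45EI) = 102.4/EI
  at X: point load 81 at a = 1.06: Pab(L + b)/(6LEI) = 199.7/EI
  at Y: point load 81 at a = 1.06: Pab(L + a)/(6LEI) = 119.7/EI
  θ_X0 = 289.2/EI,  θ_Y0 = 222.1/EI
Flexibility coefficients: a unit moment at one end gives L/(3EI) there and L/(6EI) at the far end, so f₁₁ = f₂₂ = 2.833/EI and f₁₂ = f₂₁ = 1.417/EI.
Compatibility — zero rotation at each built-in end:
  2.833 M_X + 1.417 M_Y = 289.2
  1.417 M_X + 2.833 M_Y = 222.1
Solving the pair gives M_X = 83.84 kN·m and M_Y = 36.47 kN·m (hogging).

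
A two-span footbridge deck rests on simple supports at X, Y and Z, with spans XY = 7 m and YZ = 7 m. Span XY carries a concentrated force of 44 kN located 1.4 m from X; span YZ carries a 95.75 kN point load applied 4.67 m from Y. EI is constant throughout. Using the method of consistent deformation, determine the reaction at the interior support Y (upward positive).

Take M_Y as the redundant. Released structure: two simple spans XY and YZ with a hinge at Y.
Discontinuity in slope at Y on the released structure — sum the simple-span end rotations:
  span XY: point load 44 at a = 1.4: Pab(L + a)/(6LEI) = 68.99/EI
  span YZ: point load 95.75 at a = 4.67: Pab(L + b)/(6LEI) = 231.4/EI
  relative rotation θ_0 = (68.99 + 231.4)/EI = 300.4/EI
A unit hogging moment at Y produces rotation L₁/(3EI) + L₂/(3EI) = 4.667/EI.
Slope continuity at Y: θ_0 = M_Y·4.667/EI, so M_Y = 300.4/4.667 = 64.38 kN·m (hogging).
Span XY, ΣM about X with M_Y applied at Y: R_Y^{XY}·7 = 61.6 + 64.38, so R_Y^{XY} = 18 kN and R_X = 44 − 18 = 26 kN.
Span YZ, ΣM about Z: R_Y^{YZ}·7 = 223.1 + 64.38, so R_Y^{YZ} = 41.07 kN and R_Z = 95.75 − 41.07 = 54.68 kN.
R_Y = 18 + 41.07 = 59.07 kN.

R_Y = 59.07 kN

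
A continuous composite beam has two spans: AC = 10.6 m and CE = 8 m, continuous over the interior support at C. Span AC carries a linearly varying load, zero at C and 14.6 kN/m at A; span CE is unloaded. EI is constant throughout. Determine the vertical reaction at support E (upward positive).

Insert a hinge at C; M_C is the redundant, and each span becomes simply supported.
Rotations at C on the released spans (each span's end-slope, ×1/EI):
  span AC: triangular load, peak 14.6: 7w₀L³/(360EI) = 338.1/EI
  relative rotation θ_0 = (338.1 + 0)/EI = 338.1/EI
A unit hogging moment at C produces rotation L₁/(3EI) + L₂/(3EI) = 6.2/EI.
Compatibility: M_C·(L₁+L₂)/(3EI) = θ_0, giving M_C = 54.53 kN·m (hogging).
Span CE, ΣM about E: R_C^{CE}·8 = 0 + 54.53, so R_C^{CE} = 6.817 kN and R_E = 0 − 6.817 = -6.817 kN.

R_E = -6.817 kN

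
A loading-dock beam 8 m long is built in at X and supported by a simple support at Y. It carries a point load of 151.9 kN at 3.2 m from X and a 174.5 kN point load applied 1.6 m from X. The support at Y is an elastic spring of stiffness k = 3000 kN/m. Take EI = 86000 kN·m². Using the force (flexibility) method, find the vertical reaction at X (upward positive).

R_X = 291 kN

Choose R_Y as the redundant. The primary structure is the cantilever fixed at X.
Primary-structure tip deflection at Y by superposition:
  point load 151.9 at a = 3.2: Pa²(3L − a)/(6EI) = 5392/EI
  point load 174.5 at a = 1.6: Pa²(3L − a)/(6EI) = 1668/EI
  δ_0 = 7060/EI
Tip deflection under a unit load at Y: L³/(3EI) = 170.7/EI.
With EI = 86000 kN·m²: δ_0 = 0.082093 m and δ_{YY} = 0.001984 m/kN.
Compatibility — the spring shortens by R_Y/k under the reaction it provides: δ_0 − R_Y·δ_{YY} = R_Y/k. With 1/k = 0.000333 m/kN, R_Y = δ_0 / (δ_{YY} + 1/k) = 0.082093 / (0.001984 + 0.000333) = 35.42 kN.
Vertical equilibrium: R_X = ΣP − R_Y = 326.4 − 35.42 = 291 kN.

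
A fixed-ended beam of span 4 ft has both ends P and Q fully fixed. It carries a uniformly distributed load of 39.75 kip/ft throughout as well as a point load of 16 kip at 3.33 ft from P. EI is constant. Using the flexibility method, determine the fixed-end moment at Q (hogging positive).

M_Q = 60.43 kip·ft

Release both end moments; the primary structure is a simply-supported span PQ with redundants M_P and M_Q.
Simple-span end rotations at P and Q under the given loads:
  at P: UDL 39.75: wL³/(24EI) = 106/EI
  at Q: UDL 39.75: wL³/(24EI) = 106/EI
  at P: point load 16 at a = 3.33: Pab(L + b)/(6LEI) = 6.946/EI
  at Q: point load 16 at a = 3.33: Pab(L + a)/(6LEI) = 10.9/EI
  θ_P0 = 112.9/EI,  θ_Q0 = 116.9/EI
Flexibility coefficients: a unit moment at one end gives L/(3EI) there and L/(6EI) at the far end, so f₁₁ = f₂₂ = 1.333/EI and f₁₂ = f₂₁ = 0.6667/EI.
Compatibility — zero rotation at each built-in end:
  1.333 M_P + 0.6667 M_Q = 112.9
  0.6667 M_P + 1.333 M_Q = 116.9
Solving the pair gives M_P = 54.49 kip·ft and M_Q = 60.43 kip·ft (hogging).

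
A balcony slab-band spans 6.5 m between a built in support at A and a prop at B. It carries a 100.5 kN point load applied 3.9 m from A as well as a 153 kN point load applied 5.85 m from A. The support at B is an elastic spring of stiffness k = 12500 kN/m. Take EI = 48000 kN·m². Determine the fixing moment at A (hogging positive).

Release the roller at B. Primary structure: cantilever fixed at A.
Free-end deflection of the primary structure under the applied loading (downward +):
  point load 100.5 at a = 3.9: Pa²(3L − a)/(6EI) = 3974/EI
  point load 153 at a = 5.85: Pa²(3L − a)/(6EI) = 11912/EI
  δ_0 = 15886/EI
Tip deflection under a unit load at B: L³/(3EI) = 91.54/EI.
With EI = 48000 kN·m²: δ_0 = 0.33097 m and δ_{BB} = 0.001907 m/kN.
Compatibility — the spring shortens by R_B/k under the reaction it provides: δ_0 − R_B·δ_{BB} = R_B/k. With 1/k = 0.00008 m/kN, R_B = δ_0 / (δ_{BB} + 1/k) = 0.33097 / (0.001907 + 0.00008) = 166.6 kN.
Moment equilibrium about A: M_A = Σ(load moments about A) − R_B·L = 1287 − 166.6×6.5 = 204.4 kN·m.

M_A = 204.4 kN·m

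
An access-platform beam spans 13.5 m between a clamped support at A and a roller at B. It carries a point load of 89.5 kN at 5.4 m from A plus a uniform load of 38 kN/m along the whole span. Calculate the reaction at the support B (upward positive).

Remove the prop at B; the released (primary) structure is a cantilever built in at A.
Deflection at B on the released cantilever, summing each load's contribution:
  point load 89.5 at a = 5.4: Pa²(3L − a)/(6EI) = 15267/EI
  UDL 38: wL⁴/(8EI) = 157772/EI
  δ_0 = 173039/EI
Tip deflection under a unit load at B: L³/(3EI) = 820.1/EI.
The prop prevents deflection at B: R_B = δ_0/δ_{BB} = 173039/820.1 = 211 kN.

R_B = 211 kN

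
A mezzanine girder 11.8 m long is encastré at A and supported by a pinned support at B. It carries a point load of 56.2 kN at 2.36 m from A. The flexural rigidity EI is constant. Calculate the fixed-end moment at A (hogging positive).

M_A = 95.5 kN·m

Remove the prop at B; the released (primary) structure is a cantilever built in at A.
Free-end deflection of the primary structure under the applied loading (downward +):
  point load 56.2 at a = 2.36: Pa²(3L − a)/(6EI) = 1724/EI
Tip deflection under a unit load at B: L³/(3EI) = 547.7/EI.
The prop prevents deflection at B: R_B = δ_0/δ_{BB} = 1724/547.7 = 3.147 kN.
Moment equilibrium about A: M_A = Σ(load moments about A) − R_B·L = 132.6 − 3.147×11.8 = 95.5 kN·m.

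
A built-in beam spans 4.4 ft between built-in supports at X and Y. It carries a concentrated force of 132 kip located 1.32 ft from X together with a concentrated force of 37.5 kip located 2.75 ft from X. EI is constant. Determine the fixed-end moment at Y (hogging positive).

M_Y = 60.76 kip·ft

Release both end moments; the primary structure is a simply-supported span XY with redundants M_X and M_Y.
End rotations of the released simple span under the applied load (×1/EI):
  at X: point load 132 at a = 1.32: Pab(L + b)/(6LEI) = 152.1/EI
  at Y: point load 132 at a = 1.32: Pab(L + a)/(6LEI) = 116.3/EI
  at X: point load 37.5 at a = 2.75: Pab(L + b)/(6LEI) = 38.99/EI
  at Y: point load 37.5 at a = 2.75: Pab(L + a)/(6LEI) = 46.08/EI
  θ_X0 = 191/EI,  θ_Y0 = 162.4/EI
Flexibility coefficients: a unit moment at one end gives L/(3EI) there and L/(6EI) at the far end, so f₁₁ = f₂₂ = 1.467/EI and f₁₂ = f₂₁ = 0.7333/EI.
Compatibility — zero rotation at each built-in end:
  1.467 M_X + 0.7333 M_Y = 191
  0.7333 M_X + 1.467 M_Y = 162.4
Solving the pair gives M_X = 99.88 kip·ft and M_Y = 60.76 kip·ft (hogging).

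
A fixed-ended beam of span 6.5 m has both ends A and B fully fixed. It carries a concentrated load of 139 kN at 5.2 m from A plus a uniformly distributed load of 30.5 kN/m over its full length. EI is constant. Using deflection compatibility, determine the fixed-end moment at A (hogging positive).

M_A = 136.3 kN·m

Take the two fixed-end moments M_A, M_B as redundants; the released structure is the simple span AB.
On the primary (simply-supported) span, the end slopes from the loading are:
  at A: point load 139 at a = 5.2: Pab(L + b)/(6LEI) = 187.9/EI
  at B: point load 139 at a = 5.2: Pab(L + a)/(6LEI) = 281.9/EI
  at A: UDL 30.5: wL³/(24EI) = 349/EI
  at B: UDL 30.5: wL³/(24EI) = 349/EI
  θ_A0 = 536.9/EI,  θ_B0 = 630.9/EI
Flexibility coefficients: a unit moment at one end gives L/(3EI) there and L/(6EI) at the far end, so f₁₁ = f₂₂ = 2.167/EI and f₁₂ = f₂₁ = 1.083/EI.
Compatibility — zero rotation at each built-in end:
  2.167 M_A + 1.083 M_B = 536.9
  1.083 M_A + 2.167 M_B = 630.9
Solving the pair gives M_A = 136.3 kN·m and M_B = 223 kN·m (hogging).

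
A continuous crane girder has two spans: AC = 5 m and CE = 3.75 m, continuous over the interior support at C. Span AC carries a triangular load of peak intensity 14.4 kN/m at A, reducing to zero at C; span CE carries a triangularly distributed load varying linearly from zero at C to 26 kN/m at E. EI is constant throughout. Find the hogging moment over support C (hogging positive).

M_C = 21.14 kN·m

Insert a hinge at C; M_C is the redundant, and each span becomes simply supported.
Rotations at C on the released spans (each span's end-slope, ×1/EI):
  span AC: triangular load, peak 14.4: 7w₀L³/(360EI) = 35/EI
  span CE: triangular load, peak 26: 7w₀L³/(360EI) = 26.66/EI
  relative rotation θ_0 = (35 + 26.66)/EI = 61.66/EI
A unit hogging moment at C produces rotation L₁/(3EI) + L₂/(3EI) = 2.917/EI.
Compatibility: M_C·(L₁+L₂)/(3EI) = θ_0, giving M_C = 21.14 kN·m (hogging).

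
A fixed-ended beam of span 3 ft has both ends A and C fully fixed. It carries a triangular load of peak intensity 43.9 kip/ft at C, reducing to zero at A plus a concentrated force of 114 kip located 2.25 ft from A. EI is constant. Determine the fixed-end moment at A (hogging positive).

Take the two fixed-end moments M_A, M_C as redundants; the released structure is the simple span AC.
End rotations of the released simple span under the applied load (×1/EI):
  at A: triangular load, peak 43.9: 7w₀L³/(360EI) = 23.05/EI
  at C: triangular load, peak 43.9: w₀L³/(45EI) = 26.34/EI
  at A: point load 114 at a = 2.25: Pab(L + b)/(6LEI) = 40.08/EI
  at C: point load 114 at a = 2.25: Pab(L + a)/(6LEI) = 56.11/EI
  θ_A0 = 63.13/EI,  θ_C0 = 82.45/EI
Flexibility coefficients: a unit moment at one end gives L/(3EI) there and L/(6EI) at the far end, so f₁₁ = f₂₂ = 1/EI and f₁₂ = f₂₁ = 0.5/EI.
Compatibility — zero rotation at each built-in end:
  1 M_A + 0.5 M_C = 63.13
  0.5 M_A + 1 M_C = 82.45
Solving the pair gives M_A = 29.2 kip·ft and M_C = 67.85 kip·ft (hogging).

M_A = 29.2 kip·ft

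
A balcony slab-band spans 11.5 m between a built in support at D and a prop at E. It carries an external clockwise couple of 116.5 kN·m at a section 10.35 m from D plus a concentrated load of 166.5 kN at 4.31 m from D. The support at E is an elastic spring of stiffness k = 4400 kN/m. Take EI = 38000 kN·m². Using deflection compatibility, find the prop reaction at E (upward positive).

R_E = 44.98 kN

Release the roller at E. Primary structure: cantilever fixed at D.
Downward deflection at the released point E due to the loads:
  clockwise couple 116.5 at a = 10.35: M₀a(2L − a)/(2EI) = 7627/EI
  point load 166.5 at a = 4.31: Pa²(3L − a)/(6EI) = 15563/EI
  δ_0 = 23189/EI
Flexibility coefficient — unit upward force at E: δ_{EE} = L³/(3EI) = 507/EI.
With EI = 38000 kN·m²: δ_0 = 0.61024 m and δ_{EE} = 0.013341 m/kN.
Compatibility — the spring shortens by R_E/k under the reaction it provides: δ_0 − R_E·δ_{EE} = R_E/k. With 1/k = 0.000227 m/kN, R_E = δ_0 / (δ_{EE} + 1/k) = 0.61024 / (0.013341 + 0.000227) = 44.98 kN.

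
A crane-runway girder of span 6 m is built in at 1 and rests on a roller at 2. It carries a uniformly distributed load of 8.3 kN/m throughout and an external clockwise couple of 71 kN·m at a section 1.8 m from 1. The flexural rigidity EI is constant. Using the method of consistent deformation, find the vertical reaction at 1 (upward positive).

Take the reaction at 2 as the redundant and release it; the primary structure is a cantilever fixed at 1.
Downward deflection at the released point 2 due to the loads:
  UDL 8.3: wL⁴/(8EI) = 1345/EI
  clockwise couple 71 at a = 1.8: M₀a(2L − a)/(2EI) = 651.8/EI
  δ_0 = 1996/EI
Tip deflection under a unit load at 2: L³/(3EI) = 72/EI.
Compatibility at 2: δ_0 − R_2·δ_{22} = 0, so R_2 = 1996/72 = 27.73 kN.
Vertical equilibrium: R_1 = ΣP − R_2 = 49.8 − 27.73 = 22.07 kN.

R_1 = 22.07 kN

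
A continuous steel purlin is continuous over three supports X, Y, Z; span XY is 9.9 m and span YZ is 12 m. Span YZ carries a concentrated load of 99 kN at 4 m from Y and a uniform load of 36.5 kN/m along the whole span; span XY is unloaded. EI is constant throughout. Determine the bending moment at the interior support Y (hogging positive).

Release continuity at Y by inserting a hinge; the redundant is the internal moment M_Y. The primary structure is two simply-supported spans XY and YZ.
Rotations at Y on the released spans (each span's end-slope, ×1/EI):
  span YZ: point load 99 at a = 4: Pab(L + b)/(6LEI) = 880/EI
  span YZ: UDL 36.5: wL³/(24EI) = 2628/EI
  relative rotation θ_0 = (0 + 3508)/EI = 3508/EI
A unit hogging moment at Y produces rotation L₁/(3EI) + L₂/(3EI) = 7.3/EI.
Slope continuity at Y: θ_0 = M_Y·7.3/EI, so M_Y = 3508/7.3 = 480.5 kN·m (hogging).

M_Y = 480.5 kN·m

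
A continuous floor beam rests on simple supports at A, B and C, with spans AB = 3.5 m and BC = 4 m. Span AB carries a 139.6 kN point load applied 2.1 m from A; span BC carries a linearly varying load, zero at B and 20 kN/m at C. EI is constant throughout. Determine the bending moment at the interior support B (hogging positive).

M_B = 53.73 kN·m

Insert a hinge at B; M_B is the redundant, and each span becomes simply supported.
Discontinuity in slope at B on the released structure — sum the simple-span end rotations:
  span AB: point load 139.6 at a = 2.1: Pab(L + a)/(6LEI) = 109.4/EI
  span BC: triangular load, peak 20: 7w₀L³/(360EI) = 24.89/EI
  relative rotation θ_0 = (109.4 + 24.89)/EI = 134.3/EI
A unit hogging moment at B produces rotation L₁/(3EI) + L₂/(3EI) = 2.5/EI.
Compatibility: M_B·(L₁+L₂)/(3EI) = θ_0, giving M_B = 53.73 kN·m (hogging).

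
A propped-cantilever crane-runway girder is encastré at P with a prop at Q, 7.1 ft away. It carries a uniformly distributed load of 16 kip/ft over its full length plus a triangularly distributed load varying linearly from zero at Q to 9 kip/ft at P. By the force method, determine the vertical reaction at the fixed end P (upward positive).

Take the reaction at Q as the redundant and release it; the primary structure is a cantilever fixed at P.
Downward deflection at the released point Q due to the loads:
  UDL 16: wL⁴/(8EI) = 5082/EI
  triangular load, peak 9 at the fixed end: w₀L⁴/(30EI) = 762.4/EI
  δ_0 = 5845/EI
Tip deflection under a unit load at Q: L³/(3EI) = 119.3/EI.
The prop prevents deflection at Q: R_Q = δ_0/δ_{QQ} = 5845/119.3 = 48.99 kip.
Vertical equilibrium: R_P = ΣP − R_Q = 145.6 − 48.99 = 96.56 kip.

R_P = 96.56 kip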